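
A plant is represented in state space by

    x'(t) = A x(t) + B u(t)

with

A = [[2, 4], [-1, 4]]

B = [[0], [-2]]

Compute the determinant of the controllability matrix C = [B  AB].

-16

AB = [[-8], [-8]]
Controllability matrix C = [B  AB] = [[0, -8], [-2, -8]]
det(C) = 0·(-8) - (-8)·(-2) = 0 - 16 = -16
Since det(C) ≠ 0, rank(C) = 2 and the system is completely controllable.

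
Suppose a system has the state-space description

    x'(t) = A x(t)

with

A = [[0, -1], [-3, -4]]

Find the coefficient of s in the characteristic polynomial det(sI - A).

For a 2×2 matrix, det(sI - A) = s^2 - (tr A)s + det A.
tr A = -4, det A = -3.
So p(s) = s^2 + 4s - 3.
The coefficient of s is 4.

4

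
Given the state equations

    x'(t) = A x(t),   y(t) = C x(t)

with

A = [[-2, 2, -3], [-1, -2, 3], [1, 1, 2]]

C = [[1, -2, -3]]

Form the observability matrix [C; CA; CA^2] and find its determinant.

CA = [[-3, 3, -15]]
CA^2 = [[-12, -27, -12]]
Observability matrix O = [C; CA; CA^2] = [[1, -2, -3], [-3, 3, -15], [-12, -27, -12]]
Expanding along the first row, det(O) = 1·(3·(-12) - (-15)·(-27)) - (-2)·((-3)·(-12) - (-15)·(-12)) + (-3)·((-3)·(-27) - 3·(-12)) = 1·(-441) - (-2)·(-144) + (-3)·117 = -1080
Since det(O) ≠ 0, rank(O) = 3 and the system is completely observable.

-1080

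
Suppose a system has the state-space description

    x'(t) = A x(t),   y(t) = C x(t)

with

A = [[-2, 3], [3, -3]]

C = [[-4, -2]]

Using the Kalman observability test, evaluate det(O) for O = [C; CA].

28

CA = [[2, -6]]
Observability matrix O = [C; CA] = [[-4, -2], [2, -6]]
det(O) = (-4)·(-6) - (-2)·2 = 24 - (-4) = 28
Since det(O) ≠ 0, rank(O) = 2 and the system is completely observable.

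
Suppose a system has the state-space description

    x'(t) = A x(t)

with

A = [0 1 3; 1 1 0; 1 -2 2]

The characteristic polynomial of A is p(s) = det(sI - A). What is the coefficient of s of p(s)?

-2

Expand det(sI - A) for the 3×3 matrix.
p(s) = s^3 - 3s^2 - 2s + 11.
(Check: constant term = det(-A) = (-1)^3 det A = 11; coefficient of s^2 = -tr A = -3.)
The coefficient of s is -2.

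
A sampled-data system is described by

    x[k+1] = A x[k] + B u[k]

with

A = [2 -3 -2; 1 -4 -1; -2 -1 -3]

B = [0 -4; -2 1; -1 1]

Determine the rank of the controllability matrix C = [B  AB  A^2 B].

AB = [[8, -13], [9, -9], [5, 4]]
A^2B = [[-21, -7], [-33, 19], [-40, 23]]
Controllability matrix C = [B  AB  A^2B] = [[0, -4, 8, -13, -21, -7], [-2, 1, 9, -9, -33, 19], [-1, 1, 5, 4, -40, 23]]
Take the 3×3 submatrix of C formed by columns 1, 2, 3: [[0, -4, 8], [-2, 1, 9], [-1, 1, 5]]. Its determinant is 0·(1·5 - 9·1) - (-4)·((-2)·5 - 9·(-1)) + 8·((-2)·1 - 1·(-1)) = 0·(-4) - (-4)·(-1) + 8·(-1) = -12 ≠ 0.
So rank(C) ≥ 3; since C has 3 rows, rank(C) = 3.
rank(C) = 3 = n, so the pair (A, B) is completely controllable.

3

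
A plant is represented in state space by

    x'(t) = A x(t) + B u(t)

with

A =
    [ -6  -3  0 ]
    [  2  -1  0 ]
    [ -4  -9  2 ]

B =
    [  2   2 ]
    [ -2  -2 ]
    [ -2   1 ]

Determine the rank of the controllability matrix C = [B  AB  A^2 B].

AB = [[-6, -6], [6, 6], [6, 12]]
A^2B = [[18, 18], [-18, -18], [-18, -6]]
Controllability matrix C = [B  AB  A^2B] = [[2, 2, -6, -6, 18, 18], [-2, -2, 6, 6, -18, -18], [-2, 1, 6, 12, -18, -6]]
The rows r1, r2, r3 of C are linearly dependent: r1 + r2 = 0 (check each entry), so rank(C) ≤ 2.
The 2×2 minor from rows 1, 3, columns 1, 2 is 2·1 - 2·(-2) = 2 - (-4) = 6 ≠ 0, so rank(C) = 2.
rank(C) = 2 < n = 3, so the pair (A, B) is not completely controllable.

2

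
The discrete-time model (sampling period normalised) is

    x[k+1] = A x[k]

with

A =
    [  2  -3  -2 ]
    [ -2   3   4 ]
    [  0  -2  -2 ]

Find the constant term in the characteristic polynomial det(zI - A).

-8

Expand det(zI - A) for the 3×3 matrix.
p(z) = z^3 - 3z^2 - 2z - 8.
(Check: constant term = det(-A) = (-1)^3 det A = -8; coefficient of z^2 = -tr A = -3.)
The constant term is -8.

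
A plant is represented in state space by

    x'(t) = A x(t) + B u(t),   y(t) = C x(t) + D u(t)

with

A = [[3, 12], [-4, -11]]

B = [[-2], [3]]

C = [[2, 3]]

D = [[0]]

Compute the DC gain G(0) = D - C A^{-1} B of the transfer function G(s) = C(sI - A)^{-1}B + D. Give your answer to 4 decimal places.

G(0) = C(-A)^{-1}B + D = -C A^{-1} B + D.
det A = 15, so A^{-1} = (1/15)·adj(A) = [[-11/15, -4/5], [4/15, 1/5]]
A^{-1} B = [-14/15, 1/15]^T
C A^{-1} B = -5/3
G(0) = D - C A^{-1} B = 0 - (-5/3) = 5/3 ≈ 1.6667

1.6667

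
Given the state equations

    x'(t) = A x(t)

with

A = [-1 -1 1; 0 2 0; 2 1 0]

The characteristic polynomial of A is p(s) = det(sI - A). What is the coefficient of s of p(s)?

-4

Expand det(sI - A) for the 3×3 matrix.
p(s) = s^3 - s^2 - 4s + 4.
(Check: constant term = det(-A) = (-1)^3 det A = 4; coefficient of s^2 = -tr A = -1.)
The coefficient of s is -4.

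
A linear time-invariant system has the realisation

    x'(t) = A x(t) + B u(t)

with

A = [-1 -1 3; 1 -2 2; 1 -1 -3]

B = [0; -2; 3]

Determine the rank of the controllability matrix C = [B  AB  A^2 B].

3

AB = [[11], [10], [-7]]
A^2B = [[-42], [-23], [22]]
Controllability matrix C = [B  AB  A^2B] = [[0, 11, -42], [-2, 10, -23], [3, -7, 22]]
det(C) = 0·(10·22 - (-23)·(-7)) - 11·((-2)·22 - (-23)·3) + (-42)·((-2)·(-7) - 10·3) = 0·59 - 11·25 + (-42)·(-16) = 397 ≠ 0, so rank(C) = 3.
rank(C) = 3 = n, so the pair (A, B) is completely controllable.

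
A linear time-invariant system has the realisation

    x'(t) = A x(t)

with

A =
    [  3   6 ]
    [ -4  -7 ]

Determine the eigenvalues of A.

-3, -1

det(sI - A) = s^2 - (tr A)s + det A, with tr A = 3 + (-7) = -4 and det A = 3·(-7) - 6·(-4) = -21 - (-24) = 3.
So p(s) = det(sI - A) = s^2 + 4s + 3.
Factor s^2 + 4s + 3: two numbers with sum -4 and product 3 are -1 and -3, so s^2 + 4s + 3 = (s + 1)(s + 3).
Hence p(s) = (s + 1) (s + 3), with roots -3, -1.
All eigenvalues have negative real part, so the system is asymptotically stable.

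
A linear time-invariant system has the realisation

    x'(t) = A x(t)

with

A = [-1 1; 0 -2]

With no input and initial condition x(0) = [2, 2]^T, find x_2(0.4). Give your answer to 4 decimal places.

0.8987

det(sI - A) = s^2 - (tr A)s + det A, with tr A = (-1) + (-2) = -3 and det A = (-1)·(-2) - 1·0 = 2 - 0 = 2.
So p(s) = det(sI - A) = s^2 + 3s + 2.
Factor s^2 + 3s + 2: two numbers with sum -3 and product 2 are -1 and -2, so s^2 + 3s + 2 = (s + 1)(s + 2).
Hence p(s) = (s + 1) (s + 2), with roots -2, -1.
The eigenvalues -2, -1 are distinct and real, so A is diagonalisable and x(t) = e^{At} x(0) = V diag(e^{λ_i t}) V^{-1} x(0), where the columns of V are the eigenvectors.
λ = -2: A - (-2)I = [[1, 1], [0, 0]]. Row 1 gives 1·v1 + 1·v2 = 0, so take v_1 = [-1, 1]^T.
λ = -1: A - (-1)I = [[0, 1], [0, -1]]. Row 1 gives 0·v1 + 1·v2 = 0, so take v_2 = [-1, 0]^T.
V = [v_1 v_2] = [[-1, -1], [1, 0]] has det V = 1, so V^{-1} = adj(V)/det V = [[0, 1], [-1, -1]].
Modal coordinates z(0) = V^{-1} x(0): 0·2 + 1·2 = 2; (-1)·2 + (-1)·2 = -4; so z(0) = [2, -4]^T.
x_2(t) = Σ_i (v_i)_2 · z_i(0) · e^{λ_i t} (row 2 of V times the modal terms).
x_2(0.4) = 1·2·e^{-2·0.4} + 0·(-4)·e^{-1·0.4} = 2·0.449329 + 0·0.670320 = 0.8987.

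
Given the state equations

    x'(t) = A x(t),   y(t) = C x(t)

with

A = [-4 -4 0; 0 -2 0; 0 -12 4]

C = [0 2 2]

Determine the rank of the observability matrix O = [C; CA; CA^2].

2

CA = [[0, -28, 8]]
CA^2 = [[0, -40, 32]]
Observability matrix O = [C; CA; CA^2] = [[0, 2, 2], [0, -28, 8], [0, -40, 32]]
Column 1 of O is identically zero, so rank(O) ≤ 2.
The 2×2 minor from rows 1, 2, columns 2, 3 is 2·8 - 2·(-28) = 16 - (-56) = 72 ≠ 0, so rank(O) = 2.
rank(O) = 2 < n = 3, so the pair (A, C) is not completely observable.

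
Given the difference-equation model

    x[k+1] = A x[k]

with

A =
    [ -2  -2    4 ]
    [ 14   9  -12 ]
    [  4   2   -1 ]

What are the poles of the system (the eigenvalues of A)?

1, 2, 3

det(zI - A) = z^3 - (tr A)z^2 + (M11 + M22 + M33)z - det A, where Mii is the 2×2 principal minor of A obtained by deleting row i and column i.
tr A = (-2) + 9 + (-1) = 6; M11 = 9·(-1) - (-12)·2 = -9 - (-24) = 15; M22 = (-2)·(-1) - 4·4 = 2 - 16 = -14; M33 = (-2)·9 - (-2)·14 = -18 - (-28) = 10; sum of minors = 11.
det A = (-2)·(9·(-1) - (-12)·2) - (-2)·(14·(-1) - (-12)·4) + 4·(14·2 - 9·4) = (-2)·15 - (-2)·34 + 4·(-8) = 6.
So p(z) = det(zI - A) = z^3 - 6z^2 + 11z - 6.
Rational-root test: any integer root divides -6. Testing small divisors, z = 1 works: p(1) = 1 + (-6) + 11 + (-6) = 0, so (z - 1) is a factor.
Dividing, p(z) = (z - 1)(z^2 - 5z + 6).
Factor z^2 - 5z + 6: two numbers with sum 5 and product 6 are 3 and 2, so z^2 - 5z + 6 = (z - 3)(z - 2).
Hence p(z) = (z - 3) (z - 2) (z - 1), with roots 1, 2, 3.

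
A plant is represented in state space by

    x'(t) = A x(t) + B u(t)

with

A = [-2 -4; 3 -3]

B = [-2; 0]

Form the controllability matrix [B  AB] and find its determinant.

AB = [[4], [-6]]
Controllability matrix C = [B  AB] = [[-2, 4], [0, -6]]
det(C) = (-2)·(-6) - 4·0 = 12 - 0 = 12
Since det(C) ≠ 0, rank(C) = 2 and the system is completely controllable.

12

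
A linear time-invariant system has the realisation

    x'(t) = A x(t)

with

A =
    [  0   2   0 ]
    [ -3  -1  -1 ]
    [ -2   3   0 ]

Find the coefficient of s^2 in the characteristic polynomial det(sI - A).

1

Expand det(sI - A) for the 3×3 matrix.
p(s) = s^3 + s^2 + 9s - 4.
(Check: constant term = det(-A) = (-1)^3 det A = -4; coefficient of s^2 = -tr A = 1.)
The coefficient of s^2 is 1.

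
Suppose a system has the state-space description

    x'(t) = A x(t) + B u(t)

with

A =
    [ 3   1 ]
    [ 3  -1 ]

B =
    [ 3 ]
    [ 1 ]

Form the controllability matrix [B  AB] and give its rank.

2

AB = [[10], [8]]
Controllability matrix C = [B  AB] = [[3, 10], [1, 8]]
det(C) = 3·8 - 10·1 = 24 - 10 = 14 ≠ 0, so rank(C) = 2.
rank(C) = 2 = n, so the pair (A, B) is completely controllable.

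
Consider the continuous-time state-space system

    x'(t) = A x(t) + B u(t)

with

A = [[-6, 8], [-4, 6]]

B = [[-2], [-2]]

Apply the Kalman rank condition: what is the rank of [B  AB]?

1

AB = [[-4], [-4]]
Controllability matrix C = [B  AB] = [[-2, -4], [-2, -4]]
Every column of C is a scalar multiple of column 1 = [-2, -2] (multipliers 1, 2), so the columns span a one-dimensional space.
C ≠ 0, hence rank(C) = 1.
rank(C) = 1 < n = 2, so the pair (A, B) is not completely controllable.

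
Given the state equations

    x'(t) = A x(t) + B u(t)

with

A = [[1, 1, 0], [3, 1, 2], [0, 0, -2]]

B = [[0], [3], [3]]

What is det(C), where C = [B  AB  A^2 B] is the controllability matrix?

AB = [[3], [9], [-6]]
A^2B = [[12], [6], [12]]
Controllability matrix C = [B  AB  A^2B] = [[0, 3, 12], [3, 9, 6], [3, -6, 12]]
Expanding along the first row, det(C) = 0·(9·12 - 6·(-6)) - 3·(3·12 - 6·3) + 12·(3·(-6) - 9·3) = 0·144 - 3·18 + 12·(-45) = -594
Since det(C) ≠ 0, rank(C) = 3 and the system is completely controllable.

-594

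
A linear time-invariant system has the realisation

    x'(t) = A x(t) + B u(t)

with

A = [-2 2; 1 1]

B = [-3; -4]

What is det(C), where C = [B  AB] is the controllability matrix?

13

AB = [[-2], [-7]]
Controllability matrix C = [B  AB] = [[-3, -2], [-4, -7]]
det(C) = (-3)·(-7) - (-2)·(-4) = 21 - 8 = 13
Since det(C) ≠ 0, rank(C) = 2 and the system is completely controllable.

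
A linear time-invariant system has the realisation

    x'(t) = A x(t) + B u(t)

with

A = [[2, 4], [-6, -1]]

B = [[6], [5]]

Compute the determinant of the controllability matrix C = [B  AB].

AB = [[32], [-41]]
Controllability matrix C = [B  AB] = [[6, 32], [5, -41]]
det(C) = 6·(-41) - 32·5 = -246 - 160 = -406
Since det(C) ≠ 0, rank(C) = 2 and the system is completely controllable.

-406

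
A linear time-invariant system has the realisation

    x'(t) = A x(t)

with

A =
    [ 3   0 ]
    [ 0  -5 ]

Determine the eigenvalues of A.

-5, 3

det(sI - A) = s^2 - (tr A)s + det A, with tr A = 3 + (-5) = -2 and det A = 3·(-5) - 0·0 = -15 - 0 = -15.
So p(s) = det(sI - A) = s^2 + 2s - 15.
Factor s^2 + 2s - 15: two numbers with sum -2 and product -15 are 3 and -5, so s^2 + 2s - 15 = (s - 3)(s + 5).
Hence p(s) = (s - 3) (s + 5), with roots -5, 3.
At least one eigenvalue has non-negative real part, so the system is not asymptotically stable.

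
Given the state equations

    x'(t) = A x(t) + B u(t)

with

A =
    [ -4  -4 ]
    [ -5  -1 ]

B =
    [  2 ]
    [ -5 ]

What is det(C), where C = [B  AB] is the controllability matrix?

AB = [[12], [-5]]
Controllability matrix C = [B  AB] = [[2, 12], [-5, -5]]
det(C) = 2·(-5) - 12·(-5) = -10 - (-60) = 50
Since det(C) ≠ 0, rank(C) = 2 and the system is completely controllable.

50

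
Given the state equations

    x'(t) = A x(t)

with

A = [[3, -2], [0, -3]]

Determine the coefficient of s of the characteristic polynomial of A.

0

For a 2×2 matrix, det(sI - A) = s^2 - (tr A)s + det A.
tr A = 0, det A = -9.
So p(s) = s^2 - 9.
The coefficient of s is 0.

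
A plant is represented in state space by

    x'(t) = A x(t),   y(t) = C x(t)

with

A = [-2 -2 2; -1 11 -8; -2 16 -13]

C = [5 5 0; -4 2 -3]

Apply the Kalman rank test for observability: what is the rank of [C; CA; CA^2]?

2

CA = [[-15, 45, -30], [12, -18, 15]]
CA^2 = [[45, 45, 0], [-36, 18, -27]]
Observability matrix O = [C; CA; CA^2] = [[5, 5, 0], [-4, 2, -3], [-15, 45, -30], [12, -18, 15], [45, 45, 0], [-36, 18, -27]]
The columns c1, c2, c3 of O are linearly dependent: -c1 + c2 + 2·c3 = 0 (check each entry), so rank(O) ≤ 2.
The 2×2 minor from rows 1, 2, columns 1, 2 is 5·2 - 5·(-4) = 10 - (-20) = 30 ≠ 0, so rank(O) = 2.
rank(O) = 2 < n = 3, so the pair (A, C) is not completely observable.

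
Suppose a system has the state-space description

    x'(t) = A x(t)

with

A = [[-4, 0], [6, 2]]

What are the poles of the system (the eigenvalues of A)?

det(sI - A) = s^2 - (tr A)s + det A, with tr A = (-4) + 2 = -2 and det A = (-4)·2 - 0·6 = -8 - 0 = -8.
So p(s) = det(sI - A) = s^2 + 2s - 8.
Factor s^2 + 2s - 8: two numbers with sum -2 and product -8 are 2 and -4, so s^2 + 2s - 8 = (s - 2)(s + 4).
Hence p(s) = (s - 2) (s + 4), with roots -4, 2.
At least one eigenvalue has non-negative real part, so the system is not asymptotically stable.

-4, 2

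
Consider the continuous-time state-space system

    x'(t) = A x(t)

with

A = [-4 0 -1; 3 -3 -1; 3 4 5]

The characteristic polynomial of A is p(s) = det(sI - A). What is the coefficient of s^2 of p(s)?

Expand det(sI - A) for the 3×3 matrix.
p(s) = s^3 + 2s^2 - 16s - 23.
(Check: constant term = det(-A) = (-1)^3 det A = -23; coefficient of s^2 = -tr A = 2.)
The coefficient of s^2 is 2.

2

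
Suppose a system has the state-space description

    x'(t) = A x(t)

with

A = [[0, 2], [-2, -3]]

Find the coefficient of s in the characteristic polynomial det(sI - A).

3

For a 2×2 matrix, det(sI - A) = s^2 - (tr A)s + det A.
tr A = -3, det A = 4.
So p(s) = s^2 + 3s + 4.
The coefficient of s is 3.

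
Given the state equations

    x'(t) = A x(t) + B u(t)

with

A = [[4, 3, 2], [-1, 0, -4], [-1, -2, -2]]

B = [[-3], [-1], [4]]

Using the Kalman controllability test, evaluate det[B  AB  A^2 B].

-3470

AB = [[-7], [-13], [-3]]
A^2B = [[-73], [19], [39]]
Controllability matrix C = [B  AB  A^2B] = [[-3, -7, -73], [-1, -13, 19], [4, -3, 39]]
Expanding along the first row, det(C) = (-3)·((-13)·39 - 19·(-3)) - (-7)·((-1)·39 - 19·4) + (-73)·((-1)·(-3) - (-13)·4) = (-3)·(-450) - (-7)·(-115) + (-73)·55 = -3470
Since det(C) ≠ 0, rank(C) = 3 and the system is completely controllable.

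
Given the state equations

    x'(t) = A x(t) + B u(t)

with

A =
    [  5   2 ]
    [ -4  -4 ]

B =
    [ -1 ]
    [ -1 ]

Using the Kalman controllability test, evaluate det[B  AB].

AB = [[-7], [8]]
Controllability matrix C = [B  AB] = [[-1, -7], [-1, 8]]
det(C) = (-1)·8 - (-7)·(-1) = -8 - 7 = -15
Since det(C) ≠ 0, rank(C) = 2 and the system is completely controllable.

-15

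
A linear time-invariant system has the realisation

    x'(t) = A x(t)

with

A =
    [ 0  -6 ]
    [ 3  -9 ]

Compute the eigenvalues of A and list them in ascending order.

-6, -3

det(sI - A) = s^2 - (tr A)s + det A, with tr A = 0 + (-9) = -9 and det A = 0·(-9) - (-6)·3 = 0 - (-18) = 18.
So p(s) = det(sI - A) = s^2 + 9s + 18.
Factor s^2 + 9s + 18: two numbers with sum -9 and product 18 are -3 and -6, so s^2 + 9s + 18 = (s + 3)(s + 6).
Hence p(s) = (s + 3) (s + 6), with roots -6, -3.
All eigenvalues have negative real part, so the system is asymptotically stable.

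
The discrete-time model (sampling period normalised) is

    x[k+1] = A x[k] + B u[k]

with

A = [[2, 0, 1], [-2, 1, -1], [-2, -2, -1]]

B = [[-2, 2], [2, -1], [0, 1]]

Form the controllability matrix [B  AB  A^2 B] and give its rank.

AB = [[-4, 5], [6, -6], [0, -3]]
A^2B = [[-8, 7], [14, -13], [-4, 5]]
Controllability matrix C = [B  AB  A^2B] = [[-2, 2, -4, 5, -8, 7], [2, -1, 6, -6, 14, -13], [0, 1, 0, -3, -4, 5]]
Take the 3×3 submatrix of C formed by columns 1, 2, 3: [[-2, 2, -4], [2, -1, 6], [0, 1, 0]]. Its determinant is (-2)·((-1)·0 - 6·1) - 2·(2·0 - 6·0) + (-4)·(2·1 - (-1)·0) = (-2)·(-6) - 2·0 + (-4)·2 = 4 ≠ 0.
So rank(C) ≥ 3; since C has 3 rows, rank(C) = 3.
rank(C) = 3 = n, so the pair (A, B) is completely controllable.

3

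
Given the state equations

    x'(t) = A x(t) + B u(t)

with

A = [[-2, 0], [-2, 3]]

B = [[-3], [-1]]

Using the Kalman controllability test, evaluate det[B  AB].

AB = [[6], [3]]
Controllability matrix C = [B  AB] = [[-3, 6], [-1, 3]]
det(C) = (-3)·3 - 6·(-1) = -9 - (-6) = -3
Since det(C) ≠ 0, rank(C) = 2 and the system is completely controllable.

-3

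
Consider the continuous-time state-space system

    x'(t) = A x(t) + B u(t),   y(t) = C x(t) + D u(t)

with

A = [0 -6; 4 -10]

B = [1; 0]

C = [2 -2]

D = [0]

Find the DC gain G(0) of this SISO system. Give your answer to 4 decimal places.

G(0) = C(-A)^{-1}B + D = -C A^{-1} B + D.
det A = 24, so A^{-1} = (1/24)·adj(A) = [[-5/12, 1/4], [-1/6, 0]]
A^{-1} B = [-5/12, -1/6]^T
C A^{-1} B = -1/2
G(0) = D - C A^{-1} B = 0 - (-1/2) = 1/2 ≈ 0.5000

0.5000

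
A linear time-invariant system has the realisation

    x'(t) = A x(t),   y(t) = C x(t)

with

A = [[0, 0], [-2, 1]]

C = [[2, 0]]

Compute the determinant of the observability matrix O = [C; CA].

CA = [[0, 0]]
Observability matrix O = [C; CA] = [[2, 0], [0, 0]]
det(O) = 2·0 - 0·0 = 0 - 0 = 0
Since det(O) = 0, rank(O) < 2 and the system is not completely observable.

0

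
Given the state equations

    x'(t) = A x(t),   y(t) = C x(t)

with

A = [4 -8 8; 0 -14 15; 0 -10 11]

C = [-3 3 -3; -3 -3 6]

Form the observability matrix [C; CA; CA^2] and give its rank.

2

CA = [[-12, 12, -12], [-12, 6, -3]]
CA^2 = [[-48, 48, -48], [-48, 42, -39]]
Observability matrix O = [C; CA; CA^2] = [[-3, 3, -3], [-3, -3, 6], [-12, 12, -12], [-12, 6, -3], [-48, 48, -48], [-48, 42, -39]]
The columns c1, c2, c3 of O are linearly dependent: c1 + 3·c2 + 2·c3 = 0 (check each entry), so rank(O) ≤ 2.
The 2×2 minor from rows 1, 2, columns 1, 2 is (-3)·(-3) - 3·(-3) = 9 - (-9) = 18 ≠ 0, so rank(O) = 2.
rank(O) = 2 < n = 3, so the pair (A, C) is not completely observable.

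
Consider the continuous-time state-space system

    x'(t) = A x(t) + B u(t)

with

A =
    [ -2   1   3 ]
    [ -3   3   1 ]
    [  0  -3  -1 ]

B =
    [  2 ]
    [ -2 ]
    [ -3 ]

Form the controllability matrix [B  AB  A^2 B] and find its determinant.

AB = [[-15], [-15], [9]]
A^2B = [[42], [9], [36]]
Controllability matrix C = [B  AB  A^2B] = [[2, -15, 42], [-2, -15, 9], [-3, 9, 36]]
Expanding along the first row, det(C) = 2·((-15)·36 - 9·9) - (-15)·((-2)·36 - 9·(-3)) + 42·((-2)·9 - (-15)·(-3)) = 2·(-621) - (-15)·(-45) + 42·(-63) = -4563
Since det(C) ≠ 0, rank(C) = 3 and the system is completely controllable.

-4563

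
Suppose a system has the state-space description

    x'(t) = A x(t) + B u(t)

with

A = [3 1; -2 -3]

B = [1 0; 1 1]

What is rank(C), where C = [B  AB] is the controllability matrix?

2

AB = [[4, 1], [-5, -3]]
Controllability matrix C = [B  AB] = [[1, 0, 4, 1], [1, 1, -5, -3]]
Take the 2×2 submatrix of C formed by columns 1, 2: [[1, 0], [1, 1]]. Its determinant is 1·1 - 0·1 = 1 - 0 = 1 ≠ 0.
So rank(C) ≥ 2; since C has 2 rows, rank(C) = 2.
rank(C) = 2 = n, so the pair (A, B) is completely controllable.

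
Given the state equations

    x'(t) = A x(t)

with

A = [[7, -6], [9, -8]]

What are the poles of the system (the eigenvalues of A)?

det(sI - A) = s^2 - (tr A)s + det A, with tr A = 7 + (-8) = -1 and det A = 7·(-8) - (-6)·9 = -56 - (-54) = -2.
So p(s) = det(sI - A) = s^2 + s - 2.
Factor s^2 + s - 2: two numbers with sum -1 and product -2 are 1 and -2, so s^2 + s - 2 = (s - 1)(s + 2).
Hence p(s) = (s - 1) (s + 2), with roots -2, 1.
At least one eigenvalue has non-negative real part, so the system is not asymptotically stable.

-2, 1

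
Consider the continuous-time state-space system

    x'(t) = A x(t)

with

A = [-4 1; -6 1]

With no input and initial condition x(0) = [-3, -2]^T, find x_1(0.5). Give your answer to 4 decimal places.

-0.1490

det(sI - A) = s^2 - (tr A)s + det A, with tr A = (-4) + 1 = -3 and det A = (-4)·1 - 1·(-6) = -4 - (-6) = 2.
So p(s) = det(sI - A) = s^2 + 3s + 2.
Factor s^2 + 3s + 2: two numbers with sum -3 and product 2 are -1 and -2, so s^2 + 3s + 2 = (s + 1)(s + 2).
Hence p(s) = (s + 1) (s + 2), with roots -2, -1.
The eigenvalues -2, -1 are distinct and real, so A is diagonalisable and x(t) = e^{At} x(0) = V diag(e^{λ_i t}) V^{-1} x(0), where the columns of V are the eigenvectors.
λ = -2: A - (-2)I = [[-2, 1], [-6, 3]]. Row 1 gives (-2)·v1 + 1·v2 = 0, so take v_1 = [1, 2]^T.
λ = -1: A - (-1)I = [[-3, 1], [-6, 2]]. Row 1 gives (-3)·v1 + 1·v2 = 0, so take v_2 = [-1, -3]^T.
V = [v_1 v_2] = [[1, -1], [2, -3]] has det V = -1, so V^{-1} = adj(V)/det V = [[3, -1], [2, -1]].
Modal coordinates z(0) = V^{-1} x(0): 3·(-3) + (-1)·(-2) = -7; 2·(-3) + (-1)·(-2) = -4; so z(0) = [-7, -4]^T.
x_1(t) = Σ_i (v_i)_1 · z_i(0) · e^{λ_i t} (row 1 of V times the modal terms).
x_1(0.5) = 1·(-7)·e^{-2·0.5} + (-1)·(-4)·e^{-1·0.5} = (-7)·0.367879 + 4·0.606531 = -0.1490.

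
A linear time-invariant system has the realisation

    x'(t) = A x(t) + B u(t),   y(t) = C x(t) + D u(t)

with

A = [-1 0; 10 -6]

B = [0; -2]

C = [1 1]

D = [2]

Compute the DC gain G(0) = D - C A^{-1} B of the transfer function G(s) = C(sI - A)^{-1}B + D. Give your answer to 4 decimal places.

1.6667

G(0) = C(-A)^{-1}B + D = -C A^{-1} B + D.
det A = 6, so A^{-1} = (1/6)·adj(A) = [[-1, 0], [-5/3, -1/6]]
A^{-1} B = [0, 1/3]^T
C A^{-1} B = 1/3
G(0) = D - C A^{-1} B = 2 - (1/3) = 5/3 ≈ 1.6667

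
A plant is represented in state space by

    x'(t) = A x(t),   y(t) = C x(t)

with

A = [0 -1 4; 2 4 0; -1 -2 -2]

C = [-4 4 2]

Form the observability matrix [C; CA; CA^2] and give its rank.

CA = [[6, 16, -20]]
CA^2 = [[52, 98, 64]]
Observability matrix O = [C; CA; CA^2] = [[-4, 4, 2], [6, 16, -20], [52, 98, 64]]
det(O) = (-4)·(16·64 - (-20)·98) - 4·(6·64 - (-20)·52) + 2·(6·98 - 16·52) = (-4)·2984 - 4·1424 + 2·(-244) = -18120 ≠ 0, so rank(O) = 3.
rank(O) = 3 = n, so the pair (A, C) is completely observable.

3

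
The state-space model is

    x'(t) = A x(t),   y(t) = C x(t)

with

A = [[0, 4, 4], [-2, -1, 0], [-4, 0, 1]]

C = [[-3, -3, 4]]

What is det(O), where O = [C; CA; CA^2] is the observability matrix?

CA = [[-10, -9, -8]]
CA^2 = [[50, -31, -48]]
Observability matrix O = [C; CA; CA^2] = [[-3, -3, 4], [-10, -9, -8], [50, -31, -48]]
Expanding along the first row, det(O) = (-3)·((-9)·(-48) - (-8)·(-31)) - (-3)·((-10)·(-48) - (-8)·50) + 4·((-10)·(-31) - (-9)·50) = (-3)·184 - (-3)·880 + 4·760 = 5128
Since det(O) ≠ 0, rank(O) = 3 and the system is completely observable.

5128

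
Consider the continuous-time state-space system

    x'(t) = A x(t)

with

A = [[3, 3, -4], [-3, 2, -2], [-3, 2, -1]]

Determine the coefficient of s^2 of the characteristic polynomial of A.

Expand det(sI - A) for the 3×3 matrix.
p(s) = s^3 - 4s^2 + 2s - 15.
(Check: constant term = det(-A) = (-1)^3 det A = -15; coefficient of s^2 = -tr A = -4.)
The coefficient of s^2 is -4.

-4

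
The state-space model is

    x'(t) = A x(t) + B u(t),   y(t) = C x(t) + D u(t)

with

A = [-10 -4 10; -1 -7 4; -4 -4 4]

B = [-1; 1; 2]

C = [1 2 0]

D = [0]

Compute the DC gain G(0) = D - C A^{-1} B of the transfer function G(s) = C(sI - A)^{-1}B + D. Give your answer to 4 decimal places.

3.3333

G(0) = C(-A)^{-1}B + D = -C A^{-1} B + D.
det A = -72, so A^{-1} = (1/-72)·adj(A) = [[1/6, 1/3, -3/4], [1/6, 0, -5/12], [1/3, 1/3, -11/12]]
A^{-1} B = [-4/3, -1, -11/6]^T
C A^{-1} B = -10/3
G(0) = D - C A^{-1} B = 0 - (-10/3) = 10/3 ≈ 3.3333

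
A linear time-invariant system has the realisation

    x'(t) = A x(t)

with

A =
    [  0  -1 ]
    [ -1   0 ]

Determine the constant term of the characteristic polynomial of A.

-1

For a 2×2 matrix, det(sI - A) = s^2 - (tr A)s + det A.
tr A = 0, det A = -1.
So p(s) = s^2 - 1.
The constant term is -1.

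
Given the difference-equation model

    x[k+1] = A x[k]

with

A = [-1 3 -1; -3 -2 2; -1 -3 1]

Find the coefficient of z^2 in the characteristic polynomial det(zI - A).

2

Expand det(zI - A) for the 3×3 matrix.
p(z) = z^3 + 2z^2 + 13z + 8.
(Check: constant term = det(-A) = (-1)^3 det A = 8; coefficient of z^2 = -tr A = 2.)
The coefficient of z^2 is 2.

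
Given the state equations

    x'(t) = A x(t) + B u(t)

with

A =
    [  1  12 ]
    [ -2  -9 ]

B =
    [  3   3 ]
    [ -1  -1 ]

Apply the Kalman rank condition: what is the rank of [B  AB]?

1

AB = [[-9, -9], [3, 3]]
Controllability matrix C = [B  AB] = [[3, 3, -9, -9], [-1, -1, 3, 3]]
Every column of C is a scalar multiple of column 1 = [3, -1] (multipliers 1, 1, -3, -3), so the columns span a one-dimensional space.
C ≠ 0, hence rank(C) = 1.
rank(C) = 1 < n = 2, so the pair (A, B) is not completely controllable.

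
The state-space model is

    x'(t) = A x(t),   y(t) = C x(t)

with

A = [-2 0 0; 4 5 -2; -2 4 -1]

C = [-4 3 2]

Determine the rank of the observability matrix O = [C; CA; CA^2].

2

CA = [[16, 23, -8]]
CA^2 = [[76, 83, -38]]
Observability matrix O = [C; CA; CA^2] = [[-4, 3, 2], [16, 23, -8], [76, 83, -38]]
The columns c1, c2, c3 of O are linearly dependent: c1 + 2·c3 = 0 (check each entry), so rank(O) ≤ 2.
The 2×2 minor from rows 1, 2, columns 1, 2 is (-4)·23 - 3·16 = -92 - 48 = -140 ≠ 0, so rank(O) = 2.
rank(O) = 2 < n = 3, so the pair (A, C) is not completely observable.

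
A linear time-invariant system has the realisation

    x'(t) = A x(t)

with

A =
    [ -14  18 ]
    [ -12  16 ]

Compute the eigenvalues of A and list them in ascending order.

det(sI - A) = s^2 - (tr A)s + det A, with tr A = (-14) + 16 = 2 and det A = (-14)·16 - 18·(-12) = -224 - (-216) = -8.
So p(s) = det(sI - A) = s^2 - 2s - 8.
Factor s^2 - 2s - 8: two numbers with sum 2 and product -8 are 4 and -2, so s^2 - 2s - 8 = (s - 4)(s + 2).
Hence p(s) = (s - 4) (s + 2), with roots -2, 4.
At least one eigenvalue has non-negative real part, so the system is not asymptotically stable.

-2, 4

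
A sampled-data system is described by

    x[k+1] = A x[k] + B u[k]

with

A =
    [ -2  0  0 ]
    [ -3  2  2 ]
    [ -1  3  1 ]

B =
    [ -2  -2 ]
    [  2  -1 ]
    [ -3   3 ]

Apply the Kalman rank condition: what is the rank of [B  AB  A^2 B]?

3

AB = [[4, 4], [4, 10], [5, 2]]
A^2B = [[-8, -8], [6, 12], [13, 28]]
Controllability matrix C = [B  AB  A^2B] = [[-2, -2, 4, 4, -8, -8], [2, -1, 4, 10, 6, 12], [-3, 3, 5, 2, 13, 28]]
Take the 3×3 submatrix of C formed by columns 1, 2, 3: [[-2, -2, 4], [2, -1, 4], [-3, 3, 5]]. Its determinant is (-2)·((-1)·5 - 4·3) - (-2)·(2·5 - 4·(-3)) + 4·(2·3 - (-1)·(-3)) = (-2)·(-17) - (-2)·22 + 4·3 = 90 ≠ 0.
So rank(C) ≥ 3; since C has 3 rows, rank(C) = 3.
rank(C) = 3 = n, so the pair (A, B) is completely controllable.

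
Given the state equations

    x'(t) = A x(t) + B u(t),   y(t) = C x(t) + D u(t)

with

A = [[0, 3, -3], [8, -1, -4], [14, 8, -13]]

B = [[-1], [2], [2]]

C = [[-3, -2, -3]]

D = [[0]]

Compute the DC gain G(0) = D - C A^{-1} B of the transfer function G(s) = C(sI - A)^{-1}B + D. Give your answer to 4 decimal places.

G(0) = C(-A)^{-1}B + D = -C A^{-1} B + D.
det A = -90, so A^{-1} = (1/-90)·adj(A) = [[-1/2, -1/6, 1/6], [-8/15, -7/15, 4/15], [-13/15, -7/15, 4/15]]
A^{-1} B = [1/2, 2/15, 7/15]^T
C A^{-1} B = -19/6
G(0) = D - C A^{-1} B = 0 - (-19/6) = 19/6 ≈ 3.1667

3.1667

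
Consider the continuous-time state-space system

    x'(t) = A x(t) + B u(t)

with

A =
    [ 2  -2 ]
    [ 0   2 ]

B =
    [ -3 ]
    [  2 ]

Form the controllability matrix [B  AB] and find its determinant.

AB = [[-10], [4]]
Controllability matrix C = [B  AB] = [[-3, -10], [2, 4]]
det(C) = (-3)·4 - (-10)·2 = -12 - (-20) = 8
Since det(C) ≠ 0, rank(C) = 2 and the system is completely controllable.

8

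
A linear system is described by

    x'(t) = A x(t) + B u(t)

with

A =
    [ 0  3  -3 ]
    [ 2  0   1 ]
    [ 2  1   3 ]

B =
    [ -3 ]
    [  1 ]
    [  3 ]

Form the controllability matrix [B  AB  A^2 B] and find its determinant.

-270

AB = [[-6], [-3], [4]]
A^2B = [[-21], [-8], [-3]]
Controllability matrix C = [B  AB  A^2B] = [[-3, -6, -21], [1, -3, -8], [3, 4, -3]]
Expanding along the first row, det(C) = (-3)·((-3)·(-3) - (-8)·4) - (-6)·(1·(-3) - (-8)·3) + (-21)·(1·4 - (-3)·3) = (-3)·41 - (-6)·21 + (-21)·13 = -270
Since det(C) ≠ 0, rank(C) = 3 and the system is completely controllable.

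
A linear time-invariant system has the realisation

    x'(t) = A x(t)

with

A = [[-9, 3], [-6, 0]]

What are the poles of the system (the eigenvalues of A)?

-6, -3

det(sI - A) = s^2 - (tr A)s + det A, with tr A = (-9) + 0 = -9 and det A = (-9)·0 - 3·(-6) = 0 - (-18) = 18.
So p(s) = det(sI - A) = s^2 + 9s + 18.
Factor s^2 + 9s + 18: two numbers with sum -9 and product 18 are -3 and -6, so s^2 + 9s + 18 = (s + 3)(s + 6).
Hence p(s) = (s + 3) (s + 6), with roots -6, -3.
All eigenvalues have negative real part, so the system is asymptotically stable.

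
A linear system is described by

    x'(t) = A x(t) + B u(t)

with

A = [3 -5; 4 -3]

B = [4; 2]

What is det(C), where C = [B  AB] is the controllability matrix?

AB = [[2], [10]]
Controllability matrix C = [B  AB] = [[4, 2], [2, 10]]
det(C) = 4·10 - 2·2 = 40 - 4 = 36
Since det(C) ≠ 0, rank(C) = 2 and the system is completely controllable.

36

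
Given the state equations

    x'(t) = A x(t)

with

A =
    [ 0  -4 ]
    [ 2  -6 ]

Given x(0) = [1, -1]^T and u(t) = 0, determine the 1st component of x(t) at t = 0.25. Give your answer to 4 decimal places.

1.3225

det(sI - A) = s^2 - (tr A)s + det A, with tr A = 0 + (-6) = -6 and det A = 0·(-6) - (-4)·2 = 0 - (-8) = 8.
So p(s) = det(sI - A) = s^2 + 6s + 8.
Factor s^2 + 6s + 8: two numbers with sum -6 and product 8 are -2 and -4, so s^2 + 6s + 8 = (s + 2)(s + 4).
Hence p(s) = (s + 2) (s + 4), with roots -4, -2.
The eigenvalues -4, -2 are distinct and real, so A is diagonalisable and x(t) = e^{At} x(0) = V diag(e^{λ_i t}) V^{-1} x(0), where the columns of V are the eigenvectors.
λ = -4: A - (-4)I = [[4, -4], [2, -2]]. Row 1 gives 4·v1 + (-4)·v2 = 0, so take v_1 = [-1, -1]^T.
λ = -2: A - (-2)I = [[2, -4], [2, -4]]. Row 1 gives 2·v1 + (-4)·v2 = 0, so take v_2 = [2, 1]^T.
V = [v_1 v_2] = [[-1, 2], [-1, 1]] has det V = 1, so V^{-1} = adj(V)/det V = [[1, -2], [1, -1]].
Modal coordinates z(0) = V^{-1} x(0): 1·1 + (-2)·(-1) = 3; 1·1 + (-1)·(-1) = 2; so z(0) = [3, 2]^T.
x_1(t) = Σ_i (v_i)_1 · z_i(0) · e^{λ_i t} (row 1 of V times the modal terms).
x_1(0.25) = (-1)·3·e^{-4·0.25} + 2·2·e^{-2·0.25} = (-3)·0.367879 + 4·0.606531 = 1.3225.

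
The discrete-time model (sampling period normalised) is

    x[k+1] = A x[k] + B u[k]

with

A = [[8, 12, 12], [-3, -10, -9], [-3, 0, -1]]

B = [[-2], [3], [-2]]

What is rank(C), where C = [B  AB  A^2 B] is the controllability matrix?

AB = [[-4], [-6], [8]]
A^2B = [[-8], [0], [4]]
Controllability matrix C = [B  AB  A^2B] = [[-2, -4, -8], [3, -6, 0], [-2, 8, 4]]
The rows r1, r2, r3 of C are linearly dependent: r1 + 2·r2 + 2·r3 = 0 (check each entry), so rank(C) ≤ 2.
The 2×2 minor from rows 1, 2, columns 1, 2 is (-2)·(-6) - (-4)·3 = 12 - (-12) = 24 ≠ 0, so rank(C) = 2.
rank(C) = 2 < n = 3, so the pair (A, B) is not completely controllable.

2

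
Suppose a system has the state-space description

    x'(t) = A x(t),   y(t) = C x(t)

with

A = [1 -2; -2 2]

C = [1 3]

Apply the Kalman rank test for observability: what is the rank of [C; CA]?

2

CA = [[-5, 4]]
Observability matrix O = [C; CA] = [[1, 3], [-5, 4]]
det(O) = 1·4 - 3·(-5) = 4 - (-15) = 19 ≠ 0, so rank(O) = 2.
rank(O) = 2 = n, so the pair (A, C) is completely observable.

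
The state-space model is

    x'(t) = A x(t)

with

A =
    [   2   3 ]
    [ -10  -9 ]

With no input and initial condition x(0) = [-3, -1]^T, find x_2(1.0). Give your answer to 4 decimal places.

1.0832

det(sI - A) = s^2 - (tr A)s + det A, with tr A = 2 + (-9) = -7 and det A = 2·(-9) - 3·(-10) = -18 - (-30) = 12.
So p(s) = det(sI - A) = s^2 + 7s + 12.
Factor s^2 + 7s + 12: two numbers with sum -7 and product 12 are -3 and -4, so s^2 + 7s + 12 = (s + 3)(s + 4).
Hence p(s) = (s + 3) (s + 4), with roots -4, -3.
The eigenvalues -4, -3 are distinct and real, so A is diagonalisable and x(t) = e^{At} x(0) = V diag(e^{λ_i t}) V^{-1} x(0), where the columns of V are the eigenvectors.
λ = -4: A - (-4)I = [[6, 3], [-10, -5]]. Row 1 gives 6·v1 + 3·v2 = 0, so take v_1 = [-1, 2]^T.
λ = -3: A - (-3)I = [[5, 3], [-10, -6]]. Row 1 gives 5·v1 + 3·v2 = 0, so take v_2 = [-3, 5]^T.
V = [v_1 v_2] = [[-1, -3], [2, 5]] has det V = 1, so V^{-1} = adj(V)/det V = [[5, 3], [-2, -1]].
Modal coordinates z(0) = V^{-1} x(0): 5·(-3) + 3·(-1) = -18; (-2)·(-3) + (-1)·(-1) = 7; so z(0) = [-18, 7]^T.
x_2(t) = Σ_i (v_i)_2 · z_i(0) · e^{λ_i t} (row 2 of V times the modal terms).
x_2(1.0) = 2·(-18)·e^{-4·1.0} + 5·7·e^{-3·1.0} = (-36)·0.018316 + 35·0.049787 = 1.0832.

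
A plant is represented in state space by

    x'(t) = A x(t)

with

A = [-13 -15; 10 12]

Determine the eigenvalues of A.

-3, 2

det(sI - A) = s^2 - (tr A)s + det A, with tr A = (-13) + 12 = -1 and det A = (-13)·12 - (-15)·10 = -156 - (-150) = -6.
So p(s) = det(sI - A) = s^2 + s - 6.
Factor s^2 + s - 6: two numbers with sum -1 and product -6 are 2 and -3, so s^2 + s - 6 = (s - 2)(s + 3).
Hence p(s) = (s - 2) (s + 3), with roots -3, 2.
At least one eigenvalue has non-negative real part, so the system is not asymptotically stable.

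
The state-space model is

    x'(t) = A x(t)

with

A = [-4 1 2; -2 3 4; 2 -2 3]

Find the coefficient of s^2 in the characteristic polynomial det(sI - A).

-2

Expand det(sI - A) for the 3×3 matrix.
p(s) = s^3 - 2s^2 - 9s + 58.
(Check: constant term = det(-A) = (-1)^3 det A = 58; coefficient of s^2 = -tr A = -2.)
The coefficient of s^2 is -2.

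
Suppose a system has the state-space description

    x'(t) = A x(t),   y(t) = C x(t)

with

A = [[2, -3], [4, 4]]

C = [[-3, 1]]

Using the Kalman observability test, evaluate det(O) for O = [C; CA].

CA = [[-2, 13]]
Observability matrix O = [C; CA] = [[-3, 1], [-2, 13]]
det(O) = (-3)·13 - 1·(-2) = -39 - (-2) = -37
Since det(O) ≠ 0, rank(O) = 2 and the system is completely observable.

-37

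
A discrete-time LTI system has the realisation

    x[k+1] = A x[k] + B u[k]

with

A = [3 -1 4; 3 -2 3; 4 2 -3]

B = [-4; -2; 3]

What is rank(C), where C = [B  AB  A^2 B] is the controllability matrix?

3

AB = [[2], [1], [-29]]
A^2B = [[-111], [-83], [97]]
Controllability matrix C = [B  AB  A^2B] = [[-4, 2, -111], [-2, 1, -83], [3, -29, 97]]
det(C) = (-4)·(1·97 - (-83)·(-29)) - 2·((-2)·97 - (-83)·3) + (-111)·((-2)·(-29) - 1·3) = (-4)·(-2310) - 2·55 + (-111)·55 = 3025 ≠ 0, so rank(C) = 3.
rank(C) = 3 = n, so the pair (A, B) is completely controllable.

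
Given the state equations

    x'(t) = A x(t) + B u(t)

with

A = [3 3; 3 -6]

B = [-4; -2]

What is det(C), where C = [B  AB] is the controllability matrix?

AB = [[-18], [0]]
Controllability matrix C = [B  AB] = [[-4, -18], [-2, 0]]
det(C) = (-4)·0 - (-18)·(-2) = 0 - 36 = -36
Since det(C) ≠ 0, rank(C) = 2 and the system is completely controllable.

-36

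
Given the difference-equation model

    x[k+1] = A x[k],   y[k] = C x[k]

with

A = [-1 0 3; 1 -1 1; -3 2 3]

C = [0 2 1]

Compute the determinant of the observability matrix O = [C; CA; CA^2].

-126

CA = [[-1, 0, 5]]
CA^2 = [[-14, 10, 12]]
Observability matrix O = [C; CA; CA^2] = [[0, 2, 1], [-1, 0, 5], [-14, 10, 12]]
Expanding along the first row, det(O) = 0·(0·12 - 5·10) - 2·((-1)·12 - 5·(-14)) + 1·((-1)·10 - 0·(-14)) = 0·(-50) - 2·58 + 1·(-10) = -126
Since det(O) ≠ 0, rank(O) = 3 and the system is completely observable.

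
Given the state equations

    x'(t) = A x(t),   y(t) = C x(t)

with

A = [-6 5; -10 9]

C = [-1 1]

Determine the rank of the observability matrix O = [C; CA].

CA = [[-4, 4]]
Observability matrix O = [C; CA] = [[-1, 1], [-4, 4]]
Every row of O is a scalar multiple of row 1 = [-1, 1] (multipliers 1, 4), so the rows span a one-dimensional space.
O ≠ 0, hence rank(O) = 1.
rank(O) = 1 < n = 2, so the pair (A, C) is not completely observable.

1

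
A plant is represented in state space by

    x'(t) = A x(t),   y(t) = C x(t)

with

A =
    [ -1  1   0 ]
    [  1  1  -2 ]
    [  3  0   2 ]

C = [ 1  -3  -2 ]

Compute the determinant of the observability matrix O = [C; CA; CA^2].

-612

CA = [[-10, -2, 2]]
CA^2 = [[14, -12, 8]]
Observability matrix O = [C; CA; CA^2] = [[1, -3, -2], [-10, -2, 2], [14, -12, 8]]
Expanding along the first row, det(O) = 1·((-2)·8 - 2·(-12)) - (-3)·((-10)·8 - 2·14) + (-2)·((-10)·(-12) - (-2)·14) = 1·8 - (-3)·(-108) + (-2)·148 = -612
Since det(O) ≠ 0, rank(O) = 3 and the system is completely observable.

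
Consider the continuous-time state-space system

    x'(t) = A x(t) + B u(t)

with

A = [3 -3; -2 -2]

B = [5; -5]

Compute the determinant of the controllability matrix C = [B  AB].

AB = [[30], [0]]
Controllability matrix C = [B  AB] = [[5, 30], [-5, 0]]
det(C) = 5·0 - 30·(-5) = 0 - (-150) = 150
Since det(C) ≠ 0, rank(C) = 2 and the system is completely controllable.

150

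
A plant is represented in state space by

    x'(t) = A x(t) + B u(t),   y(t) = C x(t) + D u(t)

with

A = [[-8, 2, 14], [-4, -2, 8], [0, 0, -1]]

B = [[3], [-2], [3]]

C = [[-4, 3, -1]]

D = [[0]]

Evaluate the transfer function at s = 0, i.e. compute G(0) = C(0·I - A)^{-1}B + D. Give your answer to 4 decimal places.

-25.8333

G(0) = C(-A)^{-1}B + D = -C A^{-1} B + D.
det A = -24, so A^{-1} = (1/-24)·adj(A) = [[-1/12, -1/12, -11/6], [1/6, -1/3, -1/3], [0, 0, -1]]
A^{-1} B = [-67/12, 1/6, -3]^T
C A^{-1} B = 155/6
G(0) = D - C A^{-1} B = 0 - (155/6) = -155/6 ≈ -25.8333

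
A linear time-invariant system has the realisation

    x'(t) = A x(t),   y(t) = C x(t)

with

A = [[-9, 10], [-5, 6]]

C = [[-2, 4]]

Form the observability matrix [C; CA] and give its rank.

1

CA = [[-2, 4]]
Observability matrix O = [C; CA] = [[-2, 4], [-2, 4]]
Every row of O is a scalar multiple of row 1 = [-2, 4] (multipliers 1, 1), so the rows span a one-dimensional space.
O ≠ 0, hence rank(O) = 1.
rank(O) = 1 < n = 2, so the pair (A, C) is not completely observable.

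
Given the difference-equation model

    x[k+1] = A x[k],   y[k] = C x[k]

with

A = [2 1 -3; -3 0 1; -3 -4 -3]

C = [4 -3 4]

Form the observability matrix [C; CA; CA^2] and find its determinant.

CA = [[5, -12, -27]]
CA^2 = [[127, 113, 54]]
Observability matrix O = [C; CA; CA^2] = [[4, -3, 4], [5, -12, -27], [127, 113, 54]]
Expanding along the first row, det(O) = 4·((-12)·54 - (-27)·113) - (-3)·(5·54 - (-27)·127) + 4·(5·113 - (-12)·127) = 4·2403 - (-3)·3699 + 4·2089 = 29065
Since det(O) ≠ 0, rank(O) = 3 and the system is completely observable.

29065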